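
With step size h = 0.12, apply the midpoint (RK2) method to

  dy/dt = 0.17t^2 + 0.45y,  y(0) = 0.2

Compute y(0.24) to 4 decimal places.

0.2235

Midpoint: k1 = f(t_n, y_n); k2 = f(t_n + h/2, y_n + (h/2)·k1); y_{n+1} = y_n + h·k2.
t=0.000000, y=0.200000:
  k1 = f(0.000000, 0.200000) = 0.090000
  k2 = f(0.060000, 0.205400) = 0.093042
  y ← 0.200000 + 0.12·0.093042 = 0.211165
t=0.120000, y=0.211165:
  k1 = f(0.120000, 0.211165) = 0.097472
  k2 = f(0.180000, 0.217013) = 0.103164
  y ← 0.211165 + 0.12·0.103164 = 0.223545
y(0.24) ≈ 0.2235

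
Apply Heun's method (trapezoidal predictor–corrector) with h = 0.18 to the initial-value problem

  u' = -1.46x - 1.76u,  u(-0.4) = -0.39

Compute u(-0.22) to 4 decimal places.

Heun: k1 = f(x_n, u_n); k2 = f(x_n + h, u_n + h·k1); u_{n+1} = u_n + (h/2)·(k1 + k2).
x=-0.400000, u=-0.390000:
  k1 = f(-0.400000, -0.390000) = 1.270400
  k2 = f(-0.220000, -0.161328) = 0.605137
  u ← -0.390000 + (0.18/2)·(1.270400 + 0.605137) = -0.221202
u(-0.22) ≈ -0.2212

-0.2212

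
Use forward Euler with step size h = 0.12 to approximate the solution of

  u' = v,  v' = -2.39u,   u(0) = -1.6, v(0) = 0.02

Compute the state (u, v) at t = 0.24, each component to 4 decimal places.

-1.5401, 0.9371

Euler on (u,v): u_{n+1} = u_n + h·u', v_{n+1} = v_n + h·v'.
0.000000: (-1.600000, 0.020000); f=(0.020000, 3.824000) → (-1.597600, 0.478880)
0.120000: (-1.597600, 0.478880); f=(0.478880, 3.818264) → (-1.540134, 0.937072)
(u(0.24), v(0.24)) ≈ (-1.5401, 0.9371)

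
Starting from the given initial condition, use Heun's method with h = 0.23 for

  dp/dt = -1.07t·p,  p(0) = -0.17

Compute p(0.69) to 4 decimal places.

Heun: k1 = f(t_n, p_n); k2 = f(t_n + h, p_n + h·k1); p_{n+1} = p_n + (h/2)·(k1 + k2).
t=0.000000, p=-0.170000:
  k1 = f(0.000000, -0.170000) = 0.000000
  k2 = f(0.230000, -0.170000) = 0.041837
  p ← -0.170000 + (0.23/2)·(0.000000 + 0.041837) = -0.165189
t=0.230000, p=-0.165189:
  k1 = f(0.230000, -0.165189) = 0.040653
  k2 = f(0.460000, -0.155839) = 0.076704
  p ← -0.165189 + (0.23/2)·(0.040653 + 0.076704) = -0.151693
t=0.460000, p=-0.151693:
  k1 = f(0.460000, -0.151693) = 0.074663
  k2 = f(0.690000, -0.134520) = 0.099316
  p ← -0.151693 + (0.23/2)·(0.074663 + 0.099316) = -0.131685
p(0.69) ≈ -0.1317

-0.1317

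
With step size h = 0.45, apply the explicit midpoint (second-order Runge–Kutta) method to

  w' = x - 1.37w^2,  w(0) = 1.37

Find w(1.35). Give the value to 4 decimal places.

Midpoint: k1 = f(x_n, w_n); k2 = f(x_n + h/2, w_n + (h/2)·k1); w_{n+1} = w_n + h·k2.
x=0.000000, w=1.370000:
  k1 = f(0.000000, 1.370000) = -2.571353
  k2 = f(0.225000, 0.791446) = -0.633149
  w ← 1.370000 + 0.45·(-0.633149) = 1.085083
x=0.450000, w=1.085083:
  k1 = f(0.450000, 1.085083) = -1.163045
  k2 = f(0.675000, 0.823398) = -0.253838
  w ← 1.085083 + 0.45·(-0.253838) = 0.970856
x=0.900000, w=0.970856:
  k1 = f(0.900000, 0.970856) = -0.391309
  k2 = f(1.125000, 0.882811) = 0.057282
  w ← 0.970856 + 0.45·0.057282 = 0.996633
w(1.35) ≈ 0.9966

0.9966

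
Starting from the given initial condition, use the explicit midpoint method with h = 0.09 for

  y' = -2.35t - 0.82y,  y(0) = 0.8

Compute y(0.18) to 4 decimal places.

Midpoint: k1 = f(t_n, y_n); k2 = f(t_n + h/2, y_n + (h/2)·k1); y_{n+1} = y_n + h·k2.
t=0.000000, y=0.800000:
  k1 = f(0.000000, 0.800000) = -0.656000
  k2 = f(0.045000, 0.770480) = -0.737544
  y ← 0.800000 + 0.09·(-0.737544) = 0.733621
t=0.090000, y=0.733621:
  k1 = f(0.090000, 0.733621) = -0.813069
  k2 = f(0.135000, 0.697033) = -0.888817
  y ← 0.733621 + 0.09·(-0.888817) = 0.653628
y(0.18) ≈ 0.6536

0.6536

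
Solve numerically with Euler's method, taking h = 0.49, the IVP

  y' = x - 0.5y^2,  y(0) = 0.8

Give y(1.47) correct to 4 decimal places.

Euler: y_{n+1} = y_n + h·f(x_n, y_n).
x=0.000000, y=0.800000: f=-0.320000 → y ← 0.800000 + 0.49·(-0.320000) = 0.643200
x=0.490000, y=0.643200: f=0.283147 → y ← 0.643200 + 0.49·0.283147 = 0.781942
x=0.980000, y=0.781942: f=0.674283 → y ← 0.781942 + 0.49·0.674283 = 1.112341
y(1.47) ≈ 1.1123

1.1123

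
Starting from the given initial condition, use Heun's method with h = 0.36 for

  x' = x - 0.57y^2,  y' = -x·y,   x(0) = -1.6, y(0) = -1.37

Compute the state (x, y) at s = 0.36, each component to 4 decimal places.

Heun on (x,y): k1 = f(s_n, state_n); k2 = f(s_n + h, state_n + h·k1); state_{n+1} = state_n + (h/2)·(k1 + k2).
0.000000: (-1.600000, -1.370000)
  k1 = (-2.669833, -2.192000)
  predictor → (-2.561140, -2.159120)
  k2 = (-5.218365, -5.529808)
  → (-3.019876, -2.759926)
(x(0.36), y(0.36)) ≈ (-3.0199, -2.7599)

-3.0199, -2.7599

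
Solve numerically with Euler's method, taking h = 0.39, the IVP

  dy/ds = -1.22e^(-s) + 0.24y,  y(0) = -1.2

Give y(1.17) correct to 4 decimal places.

Euler: y_{n+1} = y_n + h·f(s_n, y_n).
s=0.000000, y=-1.200000: f=-1.508000 → y ← -1.200000 + 0.39·(-1.508000) = -1.788120
s=0.390000, y=-1.788120: f=-1.255158 → y ← -1.788120 + 0.39·(-1.255158) = -2.277632
s=0.780000, y=-2.277632: f=-1.105887 → y ← -2.277632 + 0.39·(-1.105887) = -2.708928
y(1.17) ≈ -2.7089

-2.7089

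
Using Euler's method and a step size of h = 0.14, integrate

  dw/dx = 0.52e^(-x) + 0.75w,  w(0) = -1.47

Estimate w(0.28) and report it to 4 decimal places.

Euler: w_{n+1} = w_n + h·f(x_n, w_n).
x=0.000000, w=-1.470000: f=-0.582500 → w ← -1.470000 + 0.14·(-0.582500) = -1.551550
x=0.140000, w=-1.551550: f=-0.711596 → w ← -1.551550 + 0.14·(-0.711596) = -1.651173
w(0.28) ≈ -1.6512

-1.6512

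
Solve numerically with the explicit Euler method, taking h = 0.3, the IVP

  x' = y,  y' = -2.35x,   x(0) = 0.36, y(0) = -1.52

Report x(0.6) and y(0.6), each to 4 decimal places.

-0.6281, -1.7061

Euler on (x,y): x_{n+1} = x_n + h·x', y_{n+1} = y_n + h·y'.
0.000000: (0.360000, -1.520000); f=(-1.520000, -0.846000) → (-0.096000, -1.773800)
0.300000: (-0.096000, -1.773800); f=(-1.773800, 0.225600) → (-0.628140, -1.706120)
(x(0.6), y(0.6)) ≈ (-0.6281, -1.7061)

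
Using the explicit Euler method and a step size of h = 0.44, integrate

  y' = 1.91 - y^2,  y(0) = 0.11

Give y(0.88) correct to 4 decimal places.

1.3925

Euler: y_{n+1} = y_n + h·f(t_n, y_n).
t=0.000000, y=0.110000: f=1.897900 → y ← 0.110000 + 0.44·1.897900 = 0.945076
t=0.440000, y=0.945076: f=1.016831 → y ← 0.945076 + 0.44·1.016831 = 1.392482
y(0.88) ≈ 1.3925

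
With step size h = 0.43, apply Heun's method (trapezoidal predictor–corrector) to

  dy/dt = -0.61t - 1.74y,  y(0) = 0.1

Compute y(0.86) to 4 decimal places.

Heun: k1 = f(t_n, y_n); k2 = f(t_n + h, y_n + h·k1); y_{n+1} = y_n + (h/2)·(k1 + k2).
t=0.000000, y=0.100000:
  k1 = f(0.000000, 0.100000) = -0.174000
  k2 = f(0.430000, 0.025180) = -0.306113
  y ← 0.100000 + (0.43/2)·(-0.174000 + (-0.306113)) = -0.003224
t=0.430000, y=-0.003224:
  k1 = f(0.430000, -0.003224) = -0.256690
  k2 = f(0.860000, -0.113601) = -0.326934
  y ← -0.003224 + (0.43/2)·(-0.256690 + (-0.326934)) = -0.128704
y(0.86) ≈ -0.1287

-0.1287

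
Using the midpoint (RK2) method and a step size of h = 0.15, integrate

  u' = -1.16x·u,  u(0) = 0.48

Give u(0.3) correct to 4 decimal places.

Midpoint: k1 = f(x_n, u_n); k2 = f(x_n + h/2, u_n + (h/2)·k1); u_{n+1} = u_n + h·k2.
x=0.000000, u=0.480000:
  k1 = f(0.000000, 0.480000) = 0.000000
  k2 = f(0.075000, 0.480000) = -0.041760
  u ← 0.480000 + 0.15·(-0.041760) = 0.473736
x=0.150000, u=0.473736:
  k1 = f(0.150000, 0.473736) = -0.082430
  k2 = f(0.225000, 0.467554) = -0.122032
  u ← 0.473736 + 0.15·(-0.122032) = 0.455431
u(0.3) ≈ 0.4554

0.4554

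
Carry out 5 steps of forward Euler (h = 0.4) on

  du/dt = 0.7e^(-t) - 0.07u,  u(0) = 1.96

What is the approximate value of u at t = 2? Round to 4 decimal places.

Euler: u_{n+1} = u_n + h·f(t_n, u_n).
t=0.000000, u=1.960000: f=0.562800 → u ← 1.960000 + 0.4·0.562800 = 2.185120
t=0.400000, u=2.185120: f=0.316266 → u ← 2.185120 + 0.4·0.316266 = 2.311626
t=0.800000, u=2.311626: f=0.152716 → u ← 2.311626 + 0.4·0.152716 = 2.372713
t=1.200000, u=2.372713: f=0.044746 → u ← 2.372713 + 0.4·0.044746 = 2.390611
t=1.600000, u=2.390611: f=-0.026015 → u ← 2.390611 + 0.4·(-0.026015) = 2.380205
u(2) ≈ 2.3802

2.3802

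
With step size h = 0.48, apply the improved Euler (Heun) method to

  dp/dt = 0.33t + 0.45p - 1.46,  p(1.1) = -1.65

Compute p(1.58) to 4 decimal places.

-2.5903

Heun: k1 = f(t_n, p_n); k2 = f(t_n + h, p_n + h·k1); p_{n+1} = p_n + (h/2)·(k1 + k2).
t=1.100000, p=-1.650000:
  k1 = f(1.100000, -1.650000) = -1.839500
  k2 = f(1.580000, -2.532960) = -2.078432
  p ← -1.650000 + (0.48/2)·(-1.839500 + (-2.078432)) = -2.590304
p(1.58) ≈ -2.5903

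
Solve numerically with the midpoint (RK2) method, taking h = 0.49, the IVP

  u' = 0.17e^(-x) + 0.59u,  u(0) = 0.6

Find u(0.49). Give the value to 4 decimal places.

Midpoint: k1 = f(x_n, u_n); k2 = f(x_n + h/2, u_n + (h/2)·k1); u_{n+1} = u_n + h·k2.
x=0.000000, u=0.600000:
  k1 = f(0.000000, 0.600000) = 0.524000
  k2 = f(0.245000, 0.728380) = 0.562804
  u ← 0.600000 + 0.49·0.562804 = 0.875774
u(0.49) ≈ 0.8758

0.8758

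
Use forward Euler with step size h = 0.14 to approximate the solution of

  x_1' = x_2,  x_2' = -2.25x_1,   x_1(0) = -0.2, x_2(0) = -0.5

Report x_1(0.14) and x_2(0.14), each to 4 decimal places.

Euler on (x_1,x_2): x_1_{n+1} = x_1_n + h·x_1', x_2_{n+1} = x_2_n + h·x_2'.
0.000000: (-0.200000, -0.500000); f=(-0.500000, 0.450000) → (-0.270000, -0.437000)
(x_1(0.14), x_2(0.14)) ≈ (-0.2700, -0.4370)

-0.2700, -0.4370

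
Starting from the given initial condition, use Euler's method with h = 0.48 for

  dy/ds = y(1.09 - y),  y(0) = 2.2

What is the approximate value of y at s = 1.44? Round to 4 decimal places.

Euler: y_{n+1} = y_n + h·f(s_n, y_n).
s=0.000000, y=2.200000: f=-2.442000 → y ← 2.200000 + 0.48·(-2.442000) = 1.027840
s=0.480000, y=1.027840: f=0.063891 → y ← 1.027840 + 0.48·0.063891 = 1.058507
s=0.960000, y=1.058507: f=0.033335 → y ← 1.058507 + 0.48·0.033335 = 1.074508
y(1.44) ≈ 1.0745

1.0745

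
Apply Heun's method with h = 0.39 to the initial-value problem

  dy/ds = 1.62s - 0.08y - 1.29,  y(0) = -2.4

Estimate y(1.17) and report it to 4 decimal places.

Heun: k1 = f(s_n, y_n); k2 = f(s_n + h, y_n + h·k1); y_{n+1} = y_n + (h/2)·(k1 + k2).
s=0.000000, y=-2.400000:
  k1 = f(0.000000, -2.400000) = -1.098000
  k2 = f(0.390000, -2.828220) = -0.431942
  y ← -2.400000 + (0.39/2)·(-1.098000 + (-0.431942)) = -2.698339
s=0.390000, y=-2.698339:
  k1 = f(0.390000, -2.698339) = -0.442333
  k2 = f(0.780000, -2.870849) = 0.203268
  y ← -2.698339 + (0.39/2)·(-0.442333 + 0.203268) = -2.744956
s=0.780000, y=-2.744956:
  k1 = f(0.780000, -2.744956) = 0.193197
  k2 = f(1.170000, -2.669610) = 0.818969
  y ← -2.744956 + (0.39/2)·(0.193197 + 0.818969) = -2.547584
y(1.17) ≈ -2.5476

-2.5476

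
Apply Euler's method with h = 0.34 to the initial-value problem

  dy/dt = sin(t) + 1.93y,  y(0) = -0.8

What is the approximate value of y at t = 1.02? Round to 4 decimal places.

Euler: y_{n+1} = y_n + h·f(t_n, y_n).
t=0.000000, y=-0.800000: f=-1.544000 → y ← -0.800000 + 0.34·(-1.544000) = -1.324960
t=0.340000, y=-1.324960: f=-2.223686 → y ← -1.324960 + 0.34·(-2.223686) = -2.081013
t=0.680000, y=-2.081013: f=-3.387562 → y ← -2.081013 + 0.34·(-3.387562) = -3.232784
y(1.02) ≈ -3.2328

-3.2328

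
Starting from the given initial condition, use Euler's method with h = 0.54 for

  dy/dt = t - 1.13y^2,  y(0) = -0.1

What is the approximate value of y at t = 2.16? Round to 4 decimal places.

Euler: y_{n+1} = y_n + h·f(t_n, y_n).
t=0.000000, y=-0.100000: f=-0.011300 → y ← -0.100000 + 0.54·(-0.011300) = -0.106102
t=0.540000, y=-0.106102: f=0.527279 → y ← -0.106102 + 0.54·0.527279 = 0.178629
t=1.080000, y=0.178629: f=1.043944 → y ← 0.178629 + 0.54·1.043944 = 0.742358
t=1.620000, y=0.742358: f=0.997262 → y ← 0.742358 + 0.54·0.997262 = 1.280880
y(2.16) ≈ 1.2809

1.2809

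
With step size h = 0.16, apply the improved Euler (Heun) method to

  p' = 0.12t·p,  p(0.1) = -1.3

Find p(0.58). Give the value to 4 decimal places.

-1.3257

Heun: k1 = f(t_n, p_n); k2 = f(t_n + h, p_n + h·k1); p_{n+1} = p_n + (h/2)·(k1 + k2).
t=0.100000, p=-1.300000:
  k1 = f(0.100000, -1.300000) = -0.015600
  k2 = f(0.260000, -1.302496) = -0.040638
  p ← -1.300000 + (0.16/2)·(-0.015600 + (-0.040638)) = -1.304499
t=0.260000, p=-1.304499:
  k1 = f(0.260000, -1.304499) = -0.040700
  k2 = f(0.420000, -1.311011) = -0.066075
  p ← -1.304499 + (0.16/2)·(-0.040700 + (-0.066075)) = -1.313041
t=0.420000, p=-1.313041:
  k1 = f(0.420000, -1.313041) = -0.066177
  k2 = f(0.580000, -1.323629) = -0.092125
  p ← -1.313041 + (0.16/2)·(-0.066177 + (-0.092125)) = -1.325705
p(0.58) ≈ -1.3257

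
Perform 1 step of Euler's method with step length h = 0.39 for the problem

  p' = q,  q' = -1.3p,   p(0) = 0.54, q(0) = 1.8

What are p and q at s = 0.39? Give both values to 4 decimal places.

1.2420, 1.5262

Euler on (p,q): p_{n+1} = p_n + h·p', q_{n+1} = q_n + h·q'.
0.000000: (0.540000, 1.800000); f=(1.800000, -0.702000) → (1.242000, 1.526220)
(p(0.39), q(0.39)) ≈ (1.2420, 1.5262)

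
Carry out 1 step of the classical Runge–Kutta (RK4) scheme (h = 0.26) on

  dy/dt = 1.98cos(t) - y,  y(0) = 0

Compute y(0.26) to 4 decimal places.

0.4479

RK4: k1 = f(t_n, y_n); k2 = f(t_n + h/2, y_n + (h/2)·k1); k3 = f(t_n + h/2, y_n + (h/2)·k2); k4 = f(t_n + h, y_n + h·k3); y_{n+1} = y_n + (h/6)·(k1 + 2k2 + 2k3 + k4).
t=0.000000, y=0.000000:
  k1 = f(0.000000, 0.000000) = 1.980000
  k2 = f(0.130000, 0.257400) = 1.705893
  k3 = f(0.130000, 0.221766) = 1.741527
  k4 = f(0.260000, 0.452797) = 1.460655
  y ← 0.000000 + (0.26/6)·(k1 + 2k2 + 2k3 + k4) = 0.447871
y(0.26) ≈ 0.4479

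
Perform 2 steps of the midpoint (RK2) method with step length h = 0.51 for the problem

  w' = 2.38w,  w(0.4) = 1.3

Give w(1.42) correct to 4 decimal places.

Midpoint: k1 = f(t_n, w_n); k2 = f(t_n + h/2, w_n + (h/2)·k1); w_{n+1} = w_n + h·k2.
t=0.400000, w=1.300000:
  k1 = f(0.400000, 1.300000) = 3.094000
  k2 = f(0.655000, 2.088970) = 4.971749
  w ← 1.300000 + 0.51·4.971749 = 3.835592
t=0.910000, w=3.835592:
  k1 = f(0.910000, 3.835592) = 9.128708
  k2 = f(1.165000, 6.163412) = 14.668922
  w ← 3.835592 + 0.51·14.668922 = 11.316742
w(1.42) ≈ 11.3167

11.3167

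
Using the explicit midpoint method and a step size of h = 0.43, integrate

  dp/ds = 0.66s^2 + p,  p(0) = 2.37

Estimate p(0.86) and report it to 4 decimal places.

5.6426

Midpoint: k1 = f(s_n, p_n); k2 = f(s_n + h/2, p_n + (h/2)·k1); p_{n+1} = p_n + h·k2.
s=0.000000, p=2.370000:
  k1 = f(0.000000, 2.370000) = 2.370000
  k2 = f(0.215000, 2.879550) = 2.910058
  p ← 2.370000 + 0.43·2.910058 = 3.621325
s=0.430000, p=3.621325:
  k1 = f(0.430000, 3.621325) = 3.743359
  k2 = f(0.645000, 4.426147) = 4.700724
  p ← 3.621325 + 0.43·4.700724 = 5.642636
p(0.86) ≈ 5.6426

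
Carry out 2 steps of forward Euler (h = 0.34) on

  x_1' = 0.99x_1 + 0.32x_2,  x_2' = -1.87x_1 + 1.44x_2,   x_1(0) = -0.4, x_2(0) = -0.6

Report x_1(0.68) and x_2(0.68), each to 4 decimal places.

-0.8714, -0.5711

Euler on (x_1,x_2): x_1_{n+1} = x_1_n + h·x_1', x_2_{n+1} = x_2_n + h·x_2'.
0.000000: (-0.400000, -0.600000); f=(-0.588000, -0.116000) → (-0.599920, -0.639440)
0.340000: (-0.599920, -0.639440); f=(-0.798542, 0.201057) → (-0.871424, -0.571081)
(x_1(0.68), x_2(0.68)) ≈ (-0.8714, -0.5711)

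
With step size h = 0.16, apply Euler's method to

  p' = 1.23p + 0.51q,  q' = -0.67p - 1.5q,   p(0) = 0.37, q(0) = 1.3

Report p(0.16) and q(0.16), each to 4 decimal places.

Euler on (p,q): p_{n+1} = p_n + h·p', q_{n+1} = q_n + h·q'.
0.000000: (0.370000, 1.300000); f=(1.118100, -2.197900) → (0.548896, 0.948336)
(p(0.16), q(0.16)) ≈ (0.5489, 0.9483)

0.5489, 0.9483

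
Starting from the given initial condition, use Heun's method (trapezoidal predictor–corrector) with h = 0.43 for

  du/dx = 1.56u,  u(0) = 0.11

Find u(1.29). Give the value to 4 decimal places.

0.7495

Heun: k1 = f(x_n, u_n); k2 = f(x_n + h, u_n + h·k1); u_{n+1} = u_n + (h/2)·(k1 + k2).
x=0.000000, u=0.110000:
  k1 = f(0.000000, 0.110000) = 0.171600
  k2 = f(0.430000, 0.183788) = 0.286709
  u ← 0.110000 + (0.43/2)·(0.171600 + 0.286709) = 0.208536
x=0.430000, u=0.208536:
  k1 = f(0.430000, 0.208536) = 0.325317
  k2 = f(0.860000, 0.348423) = 0.543540
  u ← 0.208536 + (0.43/2)·(0.325317 + 0.543540) = 0.395341
x=0.860000, u=0.395341:
  k1 = f(0.860000, 0.395341) = 0.616731
  k2 = f(1.290000, 0.660535) = 1.030435
  u ← 0.395341 + (0.43/2)·(0.616731 + 1.030435) = 0.749481
u(1.29) ≈ 0.7495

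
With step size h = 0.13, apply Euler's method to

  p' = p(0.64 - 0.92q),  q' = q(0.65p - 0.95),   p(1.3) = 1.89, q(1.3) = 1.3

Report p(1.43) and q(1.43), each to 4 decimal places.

1.7534, 1.3471

Euler on (p,q): p_{n+1} = p_n + h·p', q_{n+1} = q_n + h·q'.
1.300000: (1.890000, 1.300000); f=(-1.050840, 0.362050) → (1.753391, 1.347066)
(p(1.43), q(1.43)) ≈ (1.7534, 1.3471)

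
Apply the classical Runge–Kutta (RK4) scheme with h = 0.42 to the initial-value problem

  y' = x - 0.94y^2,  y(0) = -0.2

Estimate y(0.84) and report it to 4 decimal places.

0.1374

RK4: k1 = f(x_n, y_n); k2 = f(x_n + h/2, y_n + (h/2)·k1); k3 = f(x_n + h/2, y_n + (h/2)·k2); k4 = f(x_n + h, y_n + h·k3); y_{n+1} = y_n + (h/6)·(k1 + 2k2 + 2k3 + k4).
x=0.000000, y=-0.200000:
  k1 = f(0.000000, -0.200000) = -0.037600
  k2 = f(0.210000, -0.207896) = 0.169372
  k3 = f(0.210000, -0.164432) = 0.184584
  k4 = f(0.420000, -0.122475) = 0.405900
  y ← -0.200000 + (0.42/6)·(k1 + 2k2 + 2k3 + k4) = -0.124665
x=0.420000, y=-0.124665:
  k1 = f(0.420000, -0.124665) = 0.405391
  k2 = f(0.630000, -0.039533) = 0.628531
  k3 = f(0.630000, 0.007326) = 0.629950
  k4 = f(0.840000, 0.139914) = 0.821599
  y ← -0.124665 + (0.42/6)·(k1 + 2k2 + 2k3 + k4) = 0.137412
y(0.84) ≈ 0.1374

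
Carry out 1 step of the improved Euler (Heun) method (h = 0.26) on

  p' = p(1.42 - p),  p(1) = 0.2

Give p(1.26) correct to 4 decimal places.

0.2713

Heun: k1 = f(x_n, p_n); k2 = f(x_n + h, p_n + h·k1); p_{n+1} = p_n + (h/2)·(k1 + k2).
x=1.000000, p=0.200000:
  k1 = f(1.000000, 0.200000) = 0.244000
  k2 = f(1.260000, 0.263440) = 0.304684
  p ← 0.200000 + (0.26/2)·(0.244000 + 0.304684) = 0.271329
p(1.26) ≈ 0.2713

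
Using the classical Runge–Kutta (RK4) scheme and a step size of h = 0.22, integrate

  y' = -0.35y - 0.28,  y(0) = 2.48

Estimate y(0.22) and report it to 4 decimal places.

2.2369

RK4: k1 = f(t_n, y_n); k2 = f(t_n + h/2, y_n + (h/2)·k1); k3 = f(t_n + h/2, y_n + (h/2)·k2); k4 = f(t_n + h, y_n + h·k3); y_{n+1} = y_n + (h/6)·(k1 + 2k2 + 2k3 + k4).
t=0.000000, y=2.480000:
  k1 = f(0.000000, 2.480000) = -1.148000
  k2 = f(0.110000, 2.353720) = -1.103802
  k3 = f(0.110000, 2.358582) = -1.105504
  k4 = f(0.220000, 2.236789) = -1.062876
  y ← 2.480000 + (0.22/6)·(k1 + 2k2 + 2k3 + k4) = 2.236919
y(0.22) ≈ 2.2369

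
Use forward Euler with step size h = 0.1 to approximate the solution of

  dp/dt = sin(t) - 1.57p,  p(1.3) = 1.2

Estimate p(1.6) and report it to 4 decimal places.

0.9702

Euler: p_{n+1} = p_n + h·f(t_n, p_n).
t=1.300000, p=1.200000: f=-0.920442 → p ← 1.200000 + 0.1·(-0.920442) = 1.107956
t=1.400000, p=1.107956: f=-0.754041 → p ← 1.107956 + 0.1·(-0.754041) = 1.032552
t=1.500000, p=1.032552: f=-0.623611 → p ← 1.032552 + 0.1·(-0.623611) = 0.970191
p(1.6) ≈ 0.9702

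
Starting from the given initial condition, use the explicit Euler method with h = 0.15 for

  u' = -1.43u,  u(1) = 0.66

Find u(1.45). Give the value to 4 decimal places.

0.3199

Euler: u_{n+1} = u_n + h·f(t_n, u_n).
t=1.000000, u=0.660000: f=-0.943800 → u ← 0.660000 + 0.15·(-0.943800) = 0.518430
t=1.150000, u=0.518430: f=-0.741355 → u ← 0.518430 + 0.15·(-0.741355) = 0.407227
t=1.300000, u=0.407227: f=-0.582334 → u ← 0.407227 + 0.15·(-0.582334) = 0.319877
u(1.45) ≈ 0.3199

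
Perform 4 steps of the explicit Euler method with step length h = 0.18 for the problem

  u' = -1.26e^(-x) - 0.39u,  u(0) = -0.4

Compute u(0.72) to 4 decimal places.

Euler: u_{n+1} = u_n + h·f(x_n, u_n).
x=0.000000, u=-0.400000: f=-1.104000 → u ← -0.400000 + 0.18·(-1.104000) = -0.598720
x=0.180000, u=-0.598720: f=-0.818940 → u ← -0.598720 + 0.18·(-0.818940) = -0.746129
x=0.360000, u=-0.746129: f=-0.588082 → u ← -0.746129 + 0.18·(-0.588082) = -0.851984
x=0.540000, u=-0.851984: f=-0.401989 → u ← -0.851984 + 0.18·(-0.401989) = -0.924342
u(0.72) ≈ -0.9243

-0.9243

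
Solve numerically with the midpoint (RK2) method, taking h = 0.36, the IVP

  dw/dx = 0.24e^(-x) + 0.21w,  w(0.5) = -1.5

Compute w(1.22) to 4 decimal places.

Midpoint: k1 = f(x_n, w_n); k2 = f(x_n + h/2, w_n + (h/2)·k1); w_{n+1} = w_n + h·k2.
x=0.500000, w=-1.500000:
  k1 = f(0.500000, -1.500000) = -0.169433
  k2 = f(0.680000, -1.530498) = -0.199816
  w ← -1.500000 + 0.36·(-0.199816) = -1.571934
x=0.860000, w=-1.571934:
  k1 = f(0.860000, -1.571934) = -0.228547
  k2 = f(1.040000, -1.613072) = -0.253916
  w ← -1.571934 + 0.36·(-0.253916) = -1.663344
w(1.22) ≈ -1.6633

-1.6633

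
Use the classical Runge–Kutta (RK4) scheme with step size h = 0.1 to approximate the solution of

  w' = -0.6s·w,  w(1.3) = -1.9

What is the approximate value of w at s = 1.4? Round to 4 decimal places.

RK4: k1 = f(s_n, w_n); k2 = f(s_n + h/2, w_n + (h/2)·k1); k3 = f(s_n + h/2, w_n + (h/2)·k2); k4 = f(s_n + h, w_n + h·k3); w_{n+1} = w_n + (h/6)·(k1 + 2k2 + 2k3 + k4).
s=1.300000, w=-1.900000:
  k1 = f(1.300000, -1.900000) = 1.482000
  k2 = f(1.350000, -1.825900) = 1.478979
  k3 = f(1.350000, -1.826051) = 1.479101
  k4 = f(1.400000, -1.752090) = 1.471755
  w ← -1.900000 + (0.1/6)·(k1 + 2k2 + 2k3 + k4) = -1.752168
w(1.4) ≈ -1.7522

-1.7522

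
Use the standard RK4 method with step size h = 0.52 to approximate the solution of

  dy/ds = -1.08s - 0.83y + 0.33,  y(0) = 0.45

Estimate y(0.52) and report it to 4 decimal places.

RK4: k1 = f(s_n, y_n); k2 = f(s_n + h/2, y_n + (h/2)·k1); k3 = f(s_n + h/2, y_n + (h/2)·k2); k4 = f(s_n + h, y_n + h·k3); y_{n+1} = y_n + (h/6)·(k1 + 2k2 + 2k3 + k4).
s=0.000000, y=0.450000:
  k1 = f(0.000000, 0.450000) = -0.043500
  k2 = f(0.260000, 0.438690) = -0.314913
  k3 = f(0.260000, 0.368123) = -0.256342
  k4 = f(0.520000, 0.316702) = -0.494463
  y ← 0.450000 + (0.52/6)·(k1 + 2k2 + 2k3 + k4) = 0.304359
y(0.52) ≈ 0.3044

0.3044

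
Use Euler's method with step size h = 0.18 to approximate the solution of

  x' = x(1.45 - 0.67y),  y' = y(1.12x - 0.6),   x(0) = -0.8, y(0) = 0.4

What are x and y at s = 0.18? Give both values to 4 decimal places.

-0.9702, 0.2923

Euler on (x,y): x_{n+1} = x_n + h·x', y_{n+1} = y_n + h·y'.
0.000000: (-0.800000, 0.400000); f=(-0.945600, -0.598400) → (-0.970208, 0.292288)
(x(0.18), y(0.18)) ≈ (-0.9702, 0.2923)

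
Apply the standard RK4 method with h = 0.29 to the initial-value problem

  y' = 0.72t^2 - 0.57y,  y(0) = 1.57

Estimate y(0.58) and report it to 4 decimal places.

RK4: k1 = f(t_n, y_n); k2 = f(t_n + h/2, y_n + (h/2)·k1); k3 = f(t_n + h/2, y_n + (h/2)·k2); k4 = f(t_n + h, y_n + h·k3); y_{n+1} = y_n + (h/6)·(k1 + 2k2 + 2k3 + k4).
t=0.000000, y=1.570000:
  k1 = f(0.000000, 1.570000) = -0.894900
  k2 = f(0.145000, 1.440240) = -0.805799
  k3 = f(0.145000, 1.453159) = -0.813163
  k4 = f(0.290000, 1.334183) = -0.699932
  y ← 1.570000 + (0.29/6)·(k1 + 2k2 + 2k3 + k4) = 1.336417
t=0.290000, y=1.336417:
  k1 = f(0.290000, 1.336417) = -0.701206
  k2 = f(0.435000, 1.234742) = -0.567561
  k3 = f(0.435000, 1.254121) = -0.578607
  k4 = f(0.580000, 1.168621) = -0.423906
  y ← 1.336417 + (0.29/6)·(k1 + 2k2 + 2k3 + k4) = 1.171240
y(0.58) ≈ 1.1712

1.1712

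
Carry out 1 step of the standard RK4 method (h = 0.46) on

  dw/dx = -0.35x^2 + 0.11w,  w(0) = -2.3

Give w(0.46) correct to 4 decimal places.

RK4: k1 = f(x_n, w_n); k2 = f(x_n + h/2, w_n + (h/2)·k1); k3 = f(x_n + h/2, w_n + (h/2)·k2); k4 = f(x_n + h, w_n + h·k3); w_{n+1} = w_n + (h/6)·(k1 + 2k2 + 2k3 + k4).
x=0.000000, w=-2.300000:
  k1 = f(0.000000, -2.300000) = -0.253000
  k2 = f(0.230000, -2.358190) = -0.277916
  k3 = f(0.230000, -2.363921) = -0.278546
  k4 = f(0.460000, -2.428131) = -0.341154
  w ← -2.300000 + (0.46/6)·(k1 + 2k2 + 2k3 + k4) = -2.430876
w(0.46) ≈ -2.4309

-2.4309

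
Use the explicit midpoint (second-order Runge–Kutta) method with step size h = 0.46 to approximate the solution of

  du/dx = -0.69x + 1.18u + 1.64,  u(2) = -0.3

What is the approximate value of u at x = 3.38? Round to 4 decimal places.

-1.6948

Midpoint: k1 = f(x_n, u_n); k2 = f(x_n + h/2, u_n + (h/2)·k1); u_{n+1} = u_n + h·k2.
x=2.000000, u=-0.300000:
  k1 = f(2.000000, -0.300000) = -0.094000
  k2 = f(2.230000, -0.321620) = -0.278212
  u ← -0.300000 + 0.46·(-0.278212) = -0.427977
x=2.460000, u=-0.427977:
  k1 = f(2.460000, -0.427977) = -0.562413
  k2 = f(2.690000, -0.557332) = -0.873752
  u ← -0.427977 + 0.46·(-0.873752) = -0.829903
x=2.920000, u=-0.829903:
  k1 = f(2.920000, -0.829903) = -1.354086
  k2 = f(3.150000, -1.141343) = -1.880285
  u ← -0.829903 + 0.46·(-1.880285) = -1.694834
u(3.38) ≈ -1.6948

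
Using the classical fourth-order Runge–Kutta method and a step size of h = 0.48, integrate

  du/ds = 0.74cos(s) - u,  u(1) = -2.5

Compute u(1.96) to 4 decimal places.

RK4: k1 = f(s_n, u_n); k2 = f(s_n + h/2, u_n + (h/2)·k1); k3 = f(s_n + h/2, u_n + (h/2)·k2); k4 = f(s_n + h, u_n + h·k3); u_{n+1} = u_n + (h/6)·(k1 + 2k2 + 2k3 + k4).
s=1.000000, u=-2.500000:
  k1 = f(1.000000, -2.500000) = 2.899824
  k2 = f(1.240000, -1.804042) = 2.044392
  k3 = f(1.240000, -2.009346) = 2.249695
  k4 = f(1.480000, -1.420146) = 1.487243
  u ← -2.500000 + (0.48/6)·(k1 + 2k2 + 2k3 + k4) = -1.461981
s=1.480000, u=-1.461981:
  k1 = f(1.480000, -1.461981) = 1.529078
  k2 = f(1.720000, -1.095002) = 0.985001
  k3 = f(1.720000, -1.225581) = 1.115579
  k4 = f(1.960000, -0.926503) = 0.645708
  u ← -1.461981 + (0.48/6)·(k1 + 2k2 + 2k3 + k4) = -0.951905
u(1.96) ≈ -0.9519

-0.9519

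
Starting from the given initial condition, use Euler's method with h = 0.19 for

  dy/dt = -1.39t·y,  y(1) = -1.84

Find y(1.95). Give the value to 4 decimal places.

Euler: y_{n+1} = y_n + h·f(t_n, y_n).
t=1.000000, y=-1.840000: f=2.557600 → y ← -1.840000 + 0.19·2.557600 = -1.354056
t=1.190000, y=-1.354056: f=2.239744 → y ← -1.354056 + 0.19·2.239744 = -0.928505
t=1.380000, y=-0.928505: f=1.781058 → y ← -0.928505 + 0.19·1.781058 = -0.590104
t=1.570000, y=-0.590104: f=1.287783 → y ← -0.590104 + 0.19·1.287783 = -0.345425
t=1.760000, y=-0.345425: f=0.845047 → y ← -0.345425 + 0.19·0.845047 = -0.184866
y(1.95) ≈ -0.1849

-0.1849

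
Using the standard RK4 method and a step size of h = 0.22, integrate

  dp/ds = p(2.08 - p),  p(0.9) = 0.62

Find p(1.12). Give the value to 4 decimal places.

RK4: k1 = f(s_n, p_n); k2 = f(s_n + h/2, p_n + (h/2)·k1); k3 = f(s_n + h/2, p_n + (h/2)·k2); k4 = f(s_n + h, p_n + h·k3); p_{n+1} = p_n + (h/6)·(k1 + 2k2 + 2k3 + k4).
s=0.900000, p=0.620000:
  k1 = f(0.900000, 0.620000) = 0.905200
  k2 = f(1.010000, 0.719572) = 0.978926
  k3 = f(1.010000, 0.727682) = 0.984057
  k4 = f(1.120000, 0.836493) = 1.040185
  p ← 0.620000 + (0.22/6)·(k1 + 2k2 + 2k3 + k4) = 0.835283
p(1.12) ≈ 0.8353

0.8353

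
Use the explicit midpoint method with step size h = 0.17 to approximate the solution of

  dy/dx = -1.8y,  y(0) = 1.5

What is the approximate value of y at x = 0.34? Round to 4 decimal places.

Midpoint: k1 = f(x_n, y_n); k2 = f(x_n + h/2, y_n + (h/2)·k1); y_{n+1} = y_n + h·k2.
x=0.000000, y=1.500000:
  k1 = f(0.000000, 1.500000) = -2.700000
  k2 = f(0.085000, 1.270500) = -2.286900
  y ← 1.500000 + 0.17·(-2.286900) = 1.111227
x=0.170000, y=1.111227:
  k1 = f(0.170000, 1.111227) = -2.000209
  k2 = f(0.255000, 0.941209) = -1.694177
  y ← 1.111227 + 0.17·(-1.694177) = 0.823217
y(0.34) ≈ 0.8232

0.8232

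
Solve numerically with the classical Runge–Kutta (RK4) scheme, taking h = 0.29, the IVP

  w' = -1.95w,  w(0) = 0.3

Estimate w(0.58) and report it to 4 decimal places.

0.0970

RK4: k1 = f(t_n, w_n); k2 = f(t_n + h/2, w_n + (h/2)·k1); k3 = f(t_n + h/2, w_n + (h/2)·k2); k4 = f(t_n + h, w_n + h·k3); w_{n+1} = w_n + (h/6)·(k1 + 2k2 + 2k3 + k4).
t=0.000000, w=0.300000:
  k1 = f(0.000000, 0.300000) = -0.585000
  k2 = f(0.145000, 0.215175) = -0.419591
  k3 = f(0.145000, 0.239159) = -0.466361
  k4 = f(0.290000, 0.164755) = -0.321273
  w ← 0.300000 + (0.29/6)·(k1 + 2k2 + 2k3 + k4) = 0.170555
t=0.290000, w=0.170555:
  k1 = f(0.290000, 0.170555) = -0.332582
  k2 = f(0.435000, 0.122330) = -0.238544
  k3 = f(0.435000, 0.135966) = -0.265133
  k4 = f(0.580000, 0.093666) = -0.182649
  w ← 0.170555 + (0.29/6)·(k1 + 2k2 + 2k3 + k4) = 0.096963
w(0.58) ≈ 0.0970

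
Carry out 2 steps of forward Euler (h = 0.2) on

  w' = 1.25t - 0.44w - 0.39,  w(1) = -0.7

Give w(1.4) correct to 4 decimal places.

Euler: w_{n+1} = w_n + h·f(t_n, w_n).
t=1.000000, w=-0.700000: f=1.168000 → w ← -0.700000 + 0.2·1.168000 = -0.466400
t=1.200000, w=-0.466400: f=1.315216 → w ← -0.466400 + 0.2·1.315216 = -0.203357
w(1.4) ≈ -0.2034

-0.2034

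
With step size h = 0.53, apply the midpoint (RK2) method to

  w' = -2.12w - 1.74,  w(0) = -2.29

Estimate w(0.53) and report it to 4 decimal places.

-1.5666

Midpoint: k1 = f(s_n, w_n); k2 = f(s_n + h/2, w_n + (h/2)·k1); w_{n+1} = w_n + h·k2.
s=0.000000, w=-2.290000:
  k1 = f(0.000000, -2.290000) = 3.114800
  k2 = f(0.265000, -1.464578) = 1.364905
  w ← -2.290000 + 0.53·1.364905 = -1.566600
w(0.53) ≈ -1.5666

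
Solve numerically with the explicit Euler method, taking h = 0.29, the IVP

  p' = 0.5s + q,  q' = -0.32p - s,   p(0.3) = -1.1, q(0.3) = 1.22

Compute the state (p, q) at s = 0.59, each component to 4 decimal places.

-0.7027, 1.2351

Euler on (p,q): p_{n+1} = p_n + h·p', q_{n+1} = q_n + h·q'.
0.300000: (-1.100000, 1.220000); f=(1.370000, 0.052000) → (-0.702700, 1.235080)
(p(0.59), q(0.59)) ≈ (-0.7027, 1.2351)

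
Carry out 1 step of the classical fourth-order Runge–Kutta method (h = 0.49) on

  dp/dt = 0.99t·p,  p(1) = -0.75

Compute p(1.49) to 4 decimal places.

RK4: k1 = f(t_n, p_n); k2 = f(t_n + h/2, p_n + (h/2)·k1); k3 = f(t_n + h/2, p_n + (h/2)·k2); k4 = f(t_n + h, p_n + h·k3); p_{n+1} = p_n + (h/6)·(k1 + 2k2 + 2k3 + k4).
t=1.000000, p=-0.750000:
  k1 = f(1.000000, -0.750000) = -0.742500
  k2 = f(1.245000, -0.931912) = -1.148629
  k3 = f(1.245000, -1.031414) = -1.271269
  k4 = f(1.490000, -1.372922) = -2.025197
  p ← -0.750000 + (0.49/6)·(k1 + 2k2 + 2k3 + k4) = -1.371279
p(1.49) ≈ -1.3713

-1.3713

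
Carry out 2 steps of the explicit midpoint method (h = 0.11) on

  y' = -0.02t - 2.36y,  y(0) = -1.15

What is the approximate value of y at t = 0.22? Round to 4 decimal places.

-0.6895

Midpoint: k1 = f(t_n, y_n); k2 = f(t_n + h/2, y_n + (h/2)·k1); y_{n+1} = y_n + h·k2.
t=0.000000, y=-1.150000:
  k1 = f(0.000000, -1.150000) = 2.714000
  k2 = f(0.055000, -1.000730) = 2.360623
  y ← -1.150000 + 0.11·2.360623 = -0.890331
t=0.110000, y=-0.890331:
  k1 = f(0.110000, -0.890331) = 2.098982
  k2 = f(0.165000, -0.774887) = 1.825434
  y ← -0.890331 + 0.11·1.825434 = -0.689534
y(0.22) ≈ -0.6895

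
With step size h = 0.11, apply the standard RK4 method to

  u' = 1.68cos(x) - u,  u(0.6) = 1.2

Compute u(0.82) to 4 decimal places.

RK4: k1 = f(x_n, u_n); k2 = f(x_n + h/2, u_n + (h/2)·k1); k3 = f(x_n + h/2, u_n + (h/2)·k2); k4 = f(x_n + h, u_n + h·k3); u_{n+1} = u_n + (h/6)·(k1 + 2k2 + 2k3 + k4).
x=0.600000, u=1.200000:
  k1 = f(0.600000, 1.200000) = 0.186564
  k2 = f(0.655000, 1.210261) = 0.122060
  k3 = f(0.655000, 1.206713) = 0.125607
  k4 = f(0.710000, 1.213817) = 0.060231
  u ← 1.200000 + (0.11/6)·(k1 + 2k2 + 2k3 + k4) = 1.213606
x=0.710000, u=1.213606:
  k1 = f(0.710000, 1.213606) = 0.060442
  k2 = f(0.765000, 1.216930) = -0.005008
  k3 = f(0.765000, 1.213330) = -0.001408
  k4 = f(0.820000, 1.213451) = -0.067319
  u ← 1.213606 + (0.11/6)·(k1 + 2k2 + 2k3 + k4) = 1.213244
u(0.82) ≈ 1.2132

1.2132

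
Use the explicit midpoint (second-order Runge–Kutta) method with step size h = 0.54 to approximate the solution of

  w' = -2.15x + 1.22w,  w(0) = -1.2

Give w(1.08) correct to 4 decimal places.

-5.9573

Midpoint: k1 = f(x_n, w_n); k2 = f(x_n + h/2, w_n + (h/2)·k1); w_{n+1} = w_n + h·k2.
x=0.000000, w=-1.200000:
  k1 = f(0.000000, -1.200000) = -1.464000
  k2 = f(0.270000, -1.595280) = -2.526742
  w ← -1.200000 + 0.54·(-2.526742) = -2.564440
x=0.540000, w=-2.564440:
  k1 = f(0.540000, -2.564440) = -4.289617
  k2 = f(0.810000, -3.722637) = -6.283117
  w ← -2.564440 + 0.54·(-6.283117) = -5.957324
w(1.08) ≈ -5.9573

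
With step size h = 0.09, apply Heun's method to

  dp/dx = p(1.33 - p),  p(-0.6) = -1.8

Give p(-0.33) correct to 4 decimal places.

Heun: k1 = f(x_n, p_n); k2 = f(x_n + h, p_n + h·k1); p_{n+1} = p_n + (h/2)·(k1 + k2).
x=-0.600000, p=-1.800000:
  k1 = f(-0.600000, -1.800000) = -5.634000
  k2 = f(-0.510000, -2.307060) = -8.390916
  p ← -1.800000 + (0.09/2)·(-5.634000 + (-8.390916)) = -2.431121
x=-0.510000, p=-2.431121:
  k1 = f(-0.510000, -2.431121) = -9.143742
  k2 = f(-0.420000, -3.254058) = -14.916790
  p ← -2.431121 + (0.09/2)·(-9.143742 + (-14.916790)) = -3.513845
x=-0.420000, p=-3.513845:
  k1 = f(-0.420000, -3.513845) = -17.020522
  k2 = f(-0.330000, -5.045692) = -32.169779
  p ← -3.513845 + (0.09/2)·(-17.020522 + (-32.169779)) = -5.727409
p(-0.33) ≈ -5.7274

-5.7274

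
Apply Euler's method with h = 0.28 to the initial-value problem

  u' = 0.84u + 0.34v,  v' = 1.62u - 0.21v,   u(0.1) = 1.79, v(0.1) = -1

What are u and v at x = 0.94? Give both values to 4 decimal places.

3.2927, 1.9687

Euler on (u,v): u_{n+1} = u_n + h·u', v_{n+1} = v_n + h·v'.
0.100000: (1.790000, -1.000000); f=(1.163600, 3.109800) → (2.115808, -0.129256)
0.380000: (2.115808, -0.129256); f=(1.733332, 3.454753) → (2.601141, 0.838075)
0.660000: (2.601141, 0.838075); f=(2.469904, 4.037853) → (3.292714, 1.968673)
(u(0.94), v(0.94)) ≈ (3.2927, 1.9687)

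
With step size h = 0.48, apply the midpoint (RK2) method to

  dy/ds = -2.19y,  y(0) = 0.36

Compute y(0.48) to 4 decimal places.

Midpoint: k1 = f(s_n, y_n); k2 = f(s_n + h/2, y_n + (h/2)·k1); y_{n+1} = y_n + h·k2.
s=0.000000, y=0.360000:
  k1 = f(0.000000, 0.360000) = -0.788400
  k2 = f(0.240000, 0.170784) = -0.374017
  y ← 0.360000 + 0.48·(-0.374017) = 0.180472
y(0.48) ≈ 0.1805

0.1805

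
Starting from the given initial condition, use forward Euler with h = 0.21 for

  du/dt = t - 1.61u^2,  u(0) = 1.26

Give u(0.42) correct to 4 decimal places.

Euler: u_{n+1} = u_n + h·f(t_n, u_n).
t=0.000000, u=1.260000: f=-2.556036 → u ← 1.260000 + 0.21·(-2.556036) = 0.723232
t=0.210000, u=0.723232: f=-0.632135 → u ← 0.723232 + 0.21·(-0.632135) = 0.590484
u(0.42) ≈ 0.5905

0.5905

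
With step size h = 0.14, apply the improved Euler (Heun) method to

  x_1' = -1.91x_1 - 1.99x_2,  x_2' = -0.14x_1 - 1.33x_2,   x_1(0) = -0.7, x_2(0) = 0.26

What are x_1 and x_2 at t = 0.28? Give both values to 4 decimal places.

Heun on (x_1,x_2): k1 = f(t_n, state_n); k2 = f(t_n + h, state_n + h·k1); state_{n+1} = state_n + (h/2)·(k1 + k2).
0.000000: (-0.700000, 0.260000)
  k1 = (0.819600, -0.247800)
  predictor → (-0.585256, 0.225308)
  k2 = (0.669476, -0.217724)
  → (-0.595765, 0.227413)
0.140000: (-0.595765, 0.227413)
  k1 = (0.685358, -0.219053)
  predictor → (-0.499815, 0.196746)
  k2 = (0.563121, -0.191698)
  → (-0.508371, 0.198661)
(x_1(0.28), x_2(0.28)) ≈ (-0.5084, 0.1987)

-0.5084, 0.1987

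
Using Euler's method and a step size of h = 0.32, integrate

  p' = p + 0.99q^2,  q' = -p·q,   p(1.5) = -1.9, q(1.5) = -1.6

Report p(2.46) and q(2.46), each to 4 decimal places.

4.8041, -4.1516

Euler on (p,q): p_{n+1} = p_n + h·p', q_{n+1} = q_n + h·q'.
1.500000: (-1.900000, -1.600000); f=(0.634400, -3.040000) → (-1.696992, -2.572800)
1.820000: (-1.696992, -2.572800); f=(4.856115, -4.366021) → (-0.143035, -3.969927)
2.140000: (-0.143035, -3.969927); f=(15.459680, -0.567839) → (4.804062, -4.151635)
(p(2.46), q(2.46)) ≈ (4.8041, -4.1516)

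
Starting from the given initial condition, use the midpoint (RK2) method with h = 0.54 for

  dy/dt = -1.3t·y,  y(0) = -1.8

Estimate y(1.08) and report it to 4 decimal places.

Midpoint: k1 = f(t_n, y_n); k2 = f(t_n + h/2, y_n + (h/2)·k1); y_{n+1} = y_n + h·k2.
t=0.000000, y=-1.800000:
  k1 = f(0.000000, -1.800000) = 0.000000
  k2 = f(0.270000, -1.800000) = 0.631800
  y ← -1.800000 + 0.54·0.631800 = -1.458828
t=0.540000, y=-1.458828:
  k1 = f(0.540000, -1.458828) = 1.024097
  k2 = f(0.810000, -1.182322) = 1.244985
  y ← -1.458828 + 0.54·1.244985 = -0.786536
y(1.08) ≈ -0.7865

-0.7865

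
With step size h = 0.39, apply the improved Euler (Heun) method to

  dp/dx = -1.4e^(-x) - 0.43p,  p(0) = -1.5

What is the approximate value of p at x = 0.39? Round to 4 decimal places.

-1.6816

Heun: k1 = f(x_n, p_n); k2 = f(x_n + h, p_n + h·k1); p_{n+1} = p_n + (h/2)·(k1 + k2).
x=0.000000, p=-1.500000:
  k1 = f(0.000000, -1.500000) = -0.755000
  k2 = f(0.390000, -1.794450) = -0.176266
  p ← -1.500000 + (0.39/2)·(-0.755000 + (-0.176266)) = -1.681597
p(0.39) ≈ -1.6816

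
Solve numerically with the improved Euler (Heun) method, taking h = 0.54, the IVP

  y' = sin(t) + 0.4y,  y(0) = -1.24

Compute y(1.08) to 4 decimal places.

Heun: k1 = f(t_n, y_n); k2 = f(t_n + h, y_n + h·k1); y_{n+1} = y_n + (h/2)·(k1 + k2).
t=0.000000, y=-1.240000:
  k1 = f(0.000000, -1.240000) = -0.496000
  k2 = f(0.540000, -1.507840) = -0.089000
  y ← -1.240000 + (0.54/2)·(-0.496000 + (-0.089000)) = -1.397950
t=0.540000, y=-1.397950:
  k1 = f(0.540000, -1.397950) = -0.045044
  k2 = f(1.080000, -1.422274) = 0.313048
  y ← -1.397950 + (0.54/2)·(-0.045044 + 0.313048) = -1.325589
y(1.08) ≈ -1.3256

-1.3256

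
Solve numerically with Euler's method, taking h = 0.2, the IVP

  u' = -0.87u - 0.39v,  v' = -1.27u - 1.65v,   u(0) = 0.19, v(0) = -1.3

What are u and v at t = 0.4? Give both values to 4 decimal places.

0.2851, -0.6815

Euler on (u,v): u_{n+1} = u_n + h·u', v_{n+1} = v_n + h·v'.
0.000000: (0.190000, -1.300000); f=(0.341700, 1.903700) → (0.258340, -0.919260)
0.200000: (0.258340, -0.919260); f=(0.133756, 1.188687) → (0.285091, -0.681523)
(u(0.4), v(0.4)) ≈ (0.2851, -0.6815)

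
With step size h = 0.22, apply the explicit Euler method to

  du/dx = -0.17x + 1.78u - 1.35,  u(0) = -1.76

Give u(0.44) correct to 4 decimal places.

Euler: u_{n+1} = u_n + h·f(x_n, u_n).
x=0.000000, u=-1.760000: f=-4.482800 → u ← -1.760000 + 0.22·(-4.482800) = -2.746216
x=0.220000, u=-2.746216: f=-6.275664 → u ← -2.746216 + 0.22·(-6.275664) = -4.126862
u(0.44) ≈ -4.1269

-4.1269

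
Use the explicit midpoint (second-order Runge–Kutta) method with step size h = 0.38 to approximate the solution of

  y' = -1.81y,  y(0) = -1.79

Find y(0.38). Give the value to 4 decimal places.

Midpoint: k1 = f(t_n, y_n); k2 = f(t_n + h/2, y_n + (h/2)·k1); y_{n+1} = y_n + h·k2.
t=0.000000, y=-1.790000:
  k1 = f(0.000000, -1.790000) = 3.239900
  k2 = f(0.190000, -1.174419) = 2.125698
  y ← -1.790000 + 0.38·2.125698 = -0.982235
y(0.38) ≈ -0.9822

-0.9822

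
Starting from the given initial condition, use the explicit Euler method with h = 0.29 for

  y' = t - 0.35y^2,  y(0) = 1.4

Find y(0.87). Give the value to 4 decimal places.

Euler: y_{n+1} = y_n + h·f(t_n, y_n).
t=0.000000, y=1.400000: f=-0.686000 → y ← 1.400000 + 0.29·(-0.686000) = 1.201060
t=0.290000, y=1.201060: f=-0.214891 → y ← 1.201060 + 0.29·(-0.214891) = 1.138742
t=0.580000, y=1.138742: f=0.126144 → y ← 1.138742 + 0.29·0.126144 = 1.175323
y(0.87) ≈ 1.1753

1.1753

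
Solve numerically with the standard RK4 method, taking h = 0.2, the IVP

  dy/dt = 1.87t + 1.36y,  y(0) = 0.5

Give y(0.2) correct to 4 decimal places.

0.6973

RK4: k1 = f(t_n, y_n); k2 = f(t_n + h/2, y_n + (h/2)·k1); k3 = f(t_n + h/2, y_n + (h/2)·k2); k4 = f(t_n + h, y_n + h·k3); y_{n+1} = y_n + (h/6)·(k1 + 2k2 + 2k3 + k4).
t=0.000000, y=0.500000:
  k1 = f(0.000000, 0.500000) = 0.680000
  k2 = f(0.100000, 0.568000) = 0.959480
  k3 = f(0.100000, 0.595948) = 0.997489
  k4 = f(0.200000, 0.699498) = 1.325317
  y ← 0.500000 + (0.2/6)·(k1 + 2k2 + 2k3 + k4) = 0.697309
y(0.2) ≈ 0.6973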